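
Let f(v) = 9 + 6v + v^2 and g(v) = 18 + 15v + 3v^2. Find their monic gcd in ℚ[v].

3 + v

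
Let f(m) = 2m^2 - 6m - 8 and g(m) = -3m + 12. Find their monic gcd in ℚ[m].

m - 4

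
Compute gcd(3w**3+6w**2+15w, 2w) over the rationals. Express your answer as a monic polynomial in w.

Repeated division with remainder:
  3w**3+6w**2+15w = ((3/2)w**2+3w+15/2)(2w) + (0)
Last nonzero remainder: 2w. Dividing through by 2 gives the monic gcd w.

w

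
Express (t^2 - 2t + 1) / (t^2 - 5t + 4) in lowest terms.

(t - 1)/(t - 4)

By polynomial division,
  t^2 - 2t + 1 = (t^2 - 5t + 4) + (3t - 3)
  t^2 - 5t + 4 = ((1/3)t - 4/3)(3t - 3) + (0)
Last nonzero remainder: 3t - 3. Dividing through by 3 gives the monic gcd t - 1.
Cancel t - 1 from numerator and denominator to get the reduced form.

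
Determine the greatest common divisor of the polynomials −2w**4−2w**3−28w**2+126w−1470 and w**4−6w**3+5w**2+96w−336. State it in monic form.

w**2−6w+21

Apply the Euclidean algorithm:
  −2w**4−2w**3−28w**2+126w−1470 = (−2)(w**4−6w**3+5w**2+96w−336) + (−14w**3−18w**2+318w−2142)
  w**4−6w**3+5w**2+96w−336 = (−(1/14)w+51/98)(−14w**3−18w**2+318w−2142) + ((1817/49)w**2−(10902/49)w+5451/7)
  −14w**3−18w**2+318w−2142 = (−(686/1817)w−4998/1817)((1817/49)w**2−(10902/49)w+5451/7) + (0)
Last nonzero remainder: (1817/49)w**2−(10902/49)w+5451/7. Dividing through by 1817/49 gives the monic gcd w**2−6w+21.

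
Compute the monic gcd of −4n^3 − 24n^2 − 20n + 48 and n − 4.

Apply the Euclidean algorithm:
  −4n^3 − 24n^2 − 20n + 48 = (−4n^2 − 40n − 180)(n − 4) + (−672)
  n − 4 = (−(1/672)n + 1/168)(−672) + (0)
The last nonzero remainder is the constant −672, so the polynomials are coprime and gcd = 1.

1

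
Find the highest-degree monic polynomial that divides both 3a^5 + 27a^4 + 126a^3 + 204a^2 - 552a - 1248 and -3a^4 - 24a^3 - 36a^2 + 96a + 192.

a^3 + 4a^2 - 4a - 16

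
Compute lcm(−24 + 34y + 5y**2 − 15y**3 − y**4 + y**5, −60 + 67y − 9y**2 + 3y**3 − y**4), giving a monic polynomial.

−360 + 462y + 119y**2 − 181y**3 − 40y**4 − 2y**5 + y**6 + y**7

Apply the Euclidean algorithm:
  y**5 − y**4 − 15y**3 + 5y**2 + 34y − 24 = (−y − 2)(−y**4 + 3y**3 − 9y**2 + 67y − 60) + (−18y**3 + 54y**2 + 108y − 144)
  −y**4 + 3y**3 − 9y**2 + 67y − 60 = ((1/18)y)(−18y**3 + 54y**2 + 108y − 144) + (−15y**2 + 75y − 60)
  −18y**3 + 54y**2 + 108y − 144 = ((6/5)y + 12/5)(−15y**2 + 75y − 60) + (0)
Last nonzero remainder: −15y**2 + 75y − 60. Dividing through by −15 gives the monic gcd y**2 − 5y + 4.
Then lcm(f, g) = f·g / gcd(f, g); expanding and making the result monic gives the answer.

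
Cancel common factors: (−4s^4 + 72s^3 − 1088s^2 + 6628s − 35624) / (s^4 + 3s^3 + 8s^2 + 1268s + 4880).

(−4s^2 + 28s − 292)/(s^2 + 14s + 40)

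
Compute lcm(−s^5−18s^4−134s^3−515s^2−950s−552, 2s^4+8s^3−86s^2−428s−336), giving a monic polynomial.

Euclidean algorithm in ℚ[s]:
  −s^5−18s^4−134s^3−515s^2−950s−552 = (−(1/2)s−7)(2s^4+8s^3−86s^2−428s−336) + (−121s^3−1331s^2−4114s−2904)
  2s^4+8s^3−86s^2−428s−336 = (−(2/121)s+14/121)(−121s^3−1331s^2−4114s−2904) + (0)
Last nonzero remainder: −121s^3−1331s^2−4114s−2904. Dividing through by −121 gives the monic gcd s^3+11s^2+34s+24.
Then lcm(f, g) = f·g / gcd(f, g); expanding and making the result monic gives the answer.

s^6+11s^5+8s^4−423s^3−2655s^2−6098s−3864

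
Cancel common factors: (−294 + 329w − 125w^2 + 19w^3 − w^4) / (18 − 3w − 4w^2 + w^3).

(98 − 77w + 16w^2 − w^3)/(−6 − w + w^2)

By polynomial division,
  −w^4 + 19w^3 − 125w^2 + 329w − 294 = (−w + 15)(w^3 − 4w^2 − 3w + 18) + (−68w^2 + 392w − 564)
  w^3 − 4w^2 − 3w + 18 = (−(1/68)w − 15/578)(−68w^2 + 392w − 564) + (−(324/289)w + 972/289)
  −68w^2 + 392w − 564 = ((4913/81)w − 13583/81)(−(324/289)w + 972/289) + (0)
Last nonzero remainder: −(324/289)w + 972/289. Dividing through by −324/289 gives the monic gcd w − 3.
Cancel w − 3 from numerator and denominator to get the reduced form.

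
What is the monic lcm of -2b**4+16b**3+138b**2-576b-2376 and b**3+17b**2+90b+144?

Repeated division with remainder:
  -2b**4+16b**3+138b**2-576b-2376 = (-2b+50)(b**3+17b**2+90b+144) + (-532b**2-4788b-9576)
  b**3+17b**2+90b+144 = (-(1/532)b-2/133)(-532b**2-4788b-9576) + (0)
Last nonzero remainder: -532b**2-4788b-9576. Dividing through by -532 gives the monic gcd b**2+9b+18.
Then lcm(f, g) = f·g / gcd(f, g); expanding and making the result monic gives the answer.

b**5-133b**3-264b**2+3492b+9504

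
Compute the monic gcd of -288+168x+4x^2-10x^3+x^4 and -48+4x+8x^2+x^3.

Euclidean algorithm in ℚ[x]:
  x^4-10x^3+4x^2+168x-288 = (x-18)(x^3+8x^2+4x-48) + (144x^2+288x-1152)
  x^3+8x^2+4x-48 = ((1/144)x+1/24)(144x^2+288x-1152) + (0)
Last nonzero remainder: 144x^2+288x-1152. Dividing through by 144 gives the monic gcd x^2+2x-8.

-8+2x+x^2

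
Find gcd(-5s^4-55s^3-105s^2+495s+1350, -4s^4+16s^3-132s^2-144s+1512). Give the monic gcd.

s^2-9

Repeated division with remainder:
  -5s^4-55s^3-105s^2+495s+1350 = (5/4)(-4s^4+16s^3-132s^2-144s+1512) + (-75s^3+60s^2+675s-540)
  -4s^4+16s^3-132s^2-144s+1512 = ((4/75)s-64/375)(-75s^3+60s^2+675s-540) + (-(3944/25)s^2+35496/25)
  -75s^3+60s^2+675s-540 = ((1875/3944)s-375/986)(-(3944/25)s^2+35496/25) + (0)
Last nonzero remainder: -(3944/25)s^2+35496/25. Dividing through by -3944/25 gives the monic gcd s^2-9.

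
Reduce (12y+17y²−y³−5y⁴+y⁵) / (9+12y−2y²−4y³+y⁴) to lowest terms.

Apply the Euclidean algorithm:
  y⁵−5y⁴−y³+17y²+12y = (y−1)(y⁴−4y³−2y²+12y+9) + (−3y³+3y²+15y+9)
  y⁴−4y³−2y²+12y+9 = (−(1/3)y+1)(−3y³+3y²+15y+9) + (0)
Last nonzero remainder: −3y³+3y²+15y+9. Dividing through by −3 gives the monic gcd y³−y²−5y−3.
Cancel y³−y²−5y−3 from numerator and denominator to get the reduced form.

(−4y+y²)/(−3+y)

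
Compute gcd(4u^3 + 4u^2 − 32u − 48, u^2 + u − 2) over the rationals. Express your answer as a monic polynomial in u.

u + 2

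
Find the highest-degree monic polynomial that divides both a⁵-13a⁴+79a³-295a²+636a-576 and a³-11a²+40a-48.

a²-7a+12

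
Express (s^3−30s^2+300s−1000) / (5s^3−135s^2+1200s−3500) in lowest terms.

(s−10)/(5s−35)

By polynomial division,
  s^3−30s^2+300s−1000 = (1/5)(5s^3−135s^2+1200s−3500) + (−3s^2+60s−300)
  5s^3−135s^2+1200s−3500 = (−(5/3)s+35/3)(−3s^2+60s−300) + (0)
Last nonzero remainder: −3s^2+60s−300. Dividing through by −3 gives the monic gcd s^2−20s+100.
Cancel s^2−20s+100 from numerator and denominator to get the reduced form.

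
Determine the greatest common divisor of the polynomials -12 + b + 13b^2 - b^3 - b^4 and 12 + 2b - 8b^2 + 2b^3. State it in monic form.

By polynomial division,
  -b^4 - b^3 + 13b^2 + b - 12 = (-(1/2)b - 5/2)(2b^3 - 8b^2 + 2b + 12) + (-6b^2 + 12b + 18)
  2b^3 - 8b^2 + 2b + 12 = (-(1/3)b + 2/3)(-6b^2 + 12b + 18) + (0)
Last nonzero remainder: -6b^2 + 12b + 18. Dividing through by -6 gives the monic gcd b^2 - 2b - 3.

-3 - 2b + b^2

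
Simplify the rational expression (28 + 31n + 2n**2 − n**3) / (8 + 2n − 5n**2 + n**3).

Euclidean algorithm in ℚ[n]:
  −n**3 + 2n**2 + 31n + 28 = (−1)(n**3 − 5n**2 + 2n + 8) + (−3n**2 + 33n + 36)
  n**3 − 5n**2 + 2n + 8 = (−(1/3)n − 2)(−3n**2 + 33n + 36) + (80n + 80)
  −3n**2 + 33n + 36 = (−(3/80)n + 9/20)(80n + 80) + (0)
Last nonzero remainder: 80n + 80. Dividing through by 80 gives the monic gcd n + 1.
Cancel n + 1 from numerator and denominator to get the reduced form.

(28 + 3n − n**2)/(8 − 6n + n**2)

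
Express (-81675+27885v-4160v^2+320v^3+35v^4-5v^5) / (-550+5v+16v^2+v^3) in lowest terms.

Euclidean algorithm in ℚ[v]:
  -5v^5+35v^4+320v^3-4160v^2+27885v-81675 = (-5v^2+115v-1495)(v^3+16v^2+5v-550) + (16435v^2+98610v-903925)
  v^3+16v^2+5v-550 = ((1/16435)v+2/3287)(16435v^2+98610v-903925) + (0)
Last nonzero remainder: 16435v^2+98610v-903925. Dividing through by 16435 gives the monic gcd v^2+6v-55.
Cancel v^2+6v-55 from numerator and denominator to get the reduced form.

(1485-345v+65v^2-5v^3)/(10+v)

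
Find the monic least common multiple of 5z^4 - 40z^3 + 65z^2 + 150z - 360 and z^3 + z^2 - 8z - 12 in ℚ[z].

z^5 - 6z^4 - 3z^3 + 56z^2 - 12z - 144

Apply the Euclidean algorithm:
  5z^4 - 40z^3 + 65z^2 + 150z - 360 = (5z - 45)(z^3 + z^2 - 8z - 12) + (150z^2 - 150z - 900)
  z^3 + z^2 - 8z - 12 = ((1/150)z + 1/75)(150z^2 - 150z - 900) + (0)
Last nonzero remainder: 150z^2 - 150z - 900. Dividing through by 150 gives the monic gcd z^2 - z - 6.
Then lcm(f, g) = f·g / gcd(f, g); expanding and making the result monic gives the answer.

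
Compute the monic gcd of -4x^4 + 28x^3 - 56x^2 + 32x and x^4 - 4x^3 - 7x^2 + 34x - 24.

x^3 - 7x^2 + 14x - 8

Apply the Euclidean algorithm:
  -4x^4 + 28x^3 - 56x^2 + 32x = (-4)(x^4 - 4x^3 - 7x^2 + 34x - 24) + (12x^3 - 84x^2 + 168x - 96)
  x^4 - 4x^3 - 7x^2 + 34x - 24 = ((1/12)x + 1/4)(12x^3 - 84x^2 + 168x - 96) + (0)
Last nonzero remainder: 12x^3 - 84x^2 + 168x - 96. Dividing through by 12 gives the monic gcd x^3 - 7x^2 + 14x - 8.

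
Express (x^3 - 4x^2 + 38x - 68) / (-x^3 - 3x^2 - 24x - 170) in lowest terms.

Repeated division with remainder:
  x^3 - 4x^2 + 38x - 68 = (-1)(-x^3 - 3x^2 - 24x - 170) + (-7x^2 + 14x - 238)
  -x^3 - 3x^2 - 24x - 170 = ((1/7)x + 5/7)(-7x^2 + 14x - 238) + (0)
Last nonzero remainder: -7x^2 + 14x - 238. Dividing through by -7 gives the monic gcd x^2 - 2x + 34.
Cancel x^2 - 2x + 34 from numerator and denominator to get the reduced form.

(-x + 2)/(x + 5)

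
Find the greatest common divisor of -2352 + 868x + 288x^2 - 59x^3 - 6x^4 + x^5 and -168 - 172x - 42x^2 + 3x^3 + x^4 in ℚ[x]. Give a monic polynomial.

Apply the Euclidean algorithm:
  x^5 - 6x^4 - 59x^3 + 288x^2 + 868x - 2352 = (x - 9)(x^4 + 3x^3 - 42x^2 - 172x - 168) + (10x^3 + 82x^2 - 512x - 3864)
  x^4 + 3x^3 - 42x^2 - 172x - 168 = ((1/10)x - 13/25)(10x^3 + 82x^2 - 512x - 3864) + ((1296/25)x^2 - (1296/25)x - 54432/25)
  10x^3 + 82x^2 - 512x - 3864 = ((125/648)x + 575/324)((1296/25)x^2 - (1296/25)x - 54432/25) + (0)
Last nonzero remainder: (1296/25)x^2 - (1296/25)x - 54432/25. Dividing through by 1296/25 gives the monic gcd x^2 - x - 42.

-42 - x + x^2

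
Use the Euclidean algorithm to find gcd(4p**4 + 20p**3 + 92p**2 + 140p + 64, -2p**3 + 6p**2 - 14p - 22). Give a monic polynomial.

p + 1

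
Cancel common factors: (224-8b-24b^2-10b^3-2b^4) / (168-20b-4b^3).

(-8+2b+b^2)/(-6+2b)

Repeated division with remainder:
  -2b^4-10b^3-24b^2-8b+224 = ((1/2)b+5/2)(-4b^3-20b+168) + (-14b^2-42b-196)
  -4b^3-20b+168 = ((2/7)b-6/7)(-14b^2-42b-196) + (0)
Last nonzero remainder: -14b^2-42b-196. Dividing through by -14 gives the monic gcd b^2+3b+14.
Cancel b^2+3b+14 from numerator and denominator to get the reduced form.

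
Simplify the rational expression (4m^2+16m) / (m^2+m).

(4m+16)/(m+1)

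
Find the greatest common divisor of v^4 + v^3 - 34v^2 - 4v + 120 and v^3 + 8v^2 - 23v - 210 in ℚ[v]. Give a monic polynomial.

By polynomial division,
  v^4 + v^3 - 34v^2 - 4v + 120 = (v - 7)(v^3 + 8v^2 - 23v - 210) + (45v^2 + 45v - 1350)
  v^3 + 8v^2 - 23v - 210 = ((1/45)v + 7/45)(45v^2 + 45v - 1350) + (0)
Last nonzero remainder: 45v^2 + 45v - 1350. Dividing through by 45 gives the monic gcd v^2 + v - 30.

v^2 + v - 30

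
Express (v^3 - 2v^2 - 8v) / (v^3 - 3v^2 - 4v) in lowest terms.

(v + 2)/(v + 1)

Repeated division with remainder:
  v^3 - 2v^2 - 8v = (v^3 - 3v^2 - 4v) + (v^2 - 4v)
  v^3 - 3v^2 - 4v = (v + 1)(v^2 - 4v) + (0)
The last nonzero remainder v^2 - 4v is already monic.
Cancel v^2 - 4v from numerator and denominator to get the reduced form.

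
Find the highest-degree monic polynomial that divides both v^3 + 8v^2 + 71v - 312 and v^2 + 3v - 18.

v - 3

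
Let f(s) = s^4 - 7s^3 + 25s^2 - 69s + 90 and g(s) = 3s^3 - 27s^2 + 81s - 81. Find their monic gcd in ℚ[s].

s^2 - 6s + 9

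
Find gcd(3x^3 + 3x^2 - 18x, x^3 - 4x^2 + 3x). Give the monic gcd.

x

By polynomial division,
  3x^3 + 3x^2 - 18x = (3)(x^3 - 4x^2 + 3x) + (15x^2 - 27x)
  x^3 - 4x^2 + 3x = ((1/15)x - 11/75)(15x^2 - 27x) + (-(24/25)x)
  15x^2 - 27x = (-(125/8)x + 225/8)(-(24/25)x) + (0)
Last nonzero remainder: -(24/25)x. Dividing through by -24/25 gives the monic gcd x.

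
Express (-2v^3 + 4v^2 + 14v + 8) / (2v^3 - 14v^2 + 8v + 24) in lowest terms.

(-v^2 + 3v + 4)/(v^2 - 8v + 12)

Apply the Euclidean algorithm:
  -2v^3 + 4v^2 + 14v + 8 = (-1)(2v^3 - 14v^2 + 8v + 24) + (-10v^2 + 22v + 32)
  2v^3 - 14v^2 + 8v + 24 = (-(1/5)v + 24/25)(-10v^2 + 22v + 32) + (-(168/25)v - 168/25)
  -10v^2 + 22v + 32 = ((125/84)v - 100/21)(-(168/25)v - 168/25) + (0)
Last nonzero remainder: -(168/25)v - 168/25. Dividing through by -168/25 gives the monic gcd v + 1.
Cancel v + 1 from numerator and denominator to get the reduced form.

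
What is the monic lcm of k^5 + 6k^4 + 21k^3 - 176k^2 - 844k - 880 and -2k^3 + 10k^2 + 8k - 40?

k^6 + 4k^5 + 9k^4 - 218k^3 - 492k^2 + 808k + 1760

Repeated division with remainder:
  k^5 + 6k^4 + 21k^3 - 176k^2 - 844k - 880 = (-(1/2)k^2 - (11/2)k - 40)(-2k^3 + 10k^2 + 8k - 40) + (248k^2 - 744k - 2480)
  -2k^3 + 10k^2 + 8k - 40 = (-(1/124)k + 1/62)(248k^2 - 744k - 2480) + (0)
Last nonzero remainder: 248k^2 - 744k - 2480. Dividing through by 248 gives the monic gcd k^2 - 3k - 10.
Then lcm(f, g) = f·g / gcd(f, g); expanding and making the result monic gives the answer.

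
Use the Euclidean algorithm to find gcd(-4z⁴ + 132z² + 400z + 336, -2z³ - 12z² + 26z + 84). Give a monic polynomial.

Euclidean algorithm in ℚ[z]:
  -4z⁴ + 132z² + 400z + 336 = (2z - 12)(-2z³ - 12z² + 26z + 84) + (-64z² + 544z + 1344)
  -2z³ - 12z² + 26z + 84 = ((1/32)z + 29/64)(-64z² + 544z + 1344) + (-(525/2)z - 525)
  -64z² + 544z + 1344 = ((128/525)z - 64/25)(-(525/2)z - 525) + (0)
Last nonzero remainder: -(525/2)z - 525. Dividing through by -525/2 gives the monic gcd z + 2.

z + 2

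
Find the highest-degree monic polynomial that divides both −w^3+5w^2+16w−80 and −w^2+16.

Repeated division with remainder:
  −w^3+5w^2+16w−80 = (w−5)(−w^2+16) + (0)
Last nonzero remainder: −w^2+16. Dividing through by −1 gives the monic gcd w^2−16.

w^2−16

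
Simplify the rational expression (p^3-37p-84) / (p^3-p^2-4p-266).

(p^2+7p+12)/(p^2+6p+38)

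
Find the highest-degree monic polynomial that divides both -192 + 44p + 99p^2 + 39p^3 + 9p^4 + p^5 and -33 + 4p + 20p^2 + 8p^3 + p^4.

By polynomial division,
  p^5 + 9p^4 + 39p^3 + 99p^2 + 44p - 192 = (p + 1)(p^4 + 8p^3 + 20p^2 + 4p - 33) + (11p^3 + 75p^2 + 73p - 159)
  p^4 + 8p^3 + 20p^2 + 4p - 33 = ((1/11)p + 13/121)(11p^3 + 75p^2 + 73p - 159) + ((642/121)p^2 + (1284/121)p - 1926/121)
  11p^3 + 75p^2 + 73p - 159 = ((1331/642)p + 6413/642)((642/121)p^2 + (1284/121)p - 1926/121) + (0)
Last nonzero remainder: (642/121)p^2 + (1284/121)p - 1926/121. Dividing through by 642/121 gives the monic gcd p^2 + 2p - 3.

-3 + 2p + p^2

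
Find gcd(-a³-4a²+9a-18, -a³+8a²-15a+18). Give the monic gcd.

Apply the Euclidean algorithm:
  -a³-4a²+9a-18 = (-a³+8a²-15a+18) + (-12a²+24a-36)
  -a³+8a²-15a+18 = ((1/12)a-1/2)(-12a²+24a-36) + (0)
Last nonzero remainder: -12a²+24a-36. Dividing through by -12 gives the monic gcd a²-2a+3.

a²-2a+3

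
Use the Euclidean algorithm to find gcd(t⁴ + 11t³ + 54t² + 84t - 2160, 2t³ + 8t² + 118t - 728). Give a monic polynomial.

t - 4

Euclidean algorithm in ℚ[t]:
  t⁴ + 11t³ + 54t² + 84t - 2160 = ((1/2)t + 7/2)(2t³ + 8t² + 118t - 728) + (-33t² + 35t + 388)
  2t³ + 8t² + 118t - 728 = (-(2/33)t - 334/1089)(-33t² + 35t + 388) + ((165800/1089)t - 663200/1089)
  -33t² + 35t + 388 = (-(35937/165800)t - 105633/165800)((165800/1089)t - 663200/1089) + (0)
Last nonzero remainder: (165800/1089)t - 663200/1089. Dividing through by 165800/1089 gives the monic gcd t - 4.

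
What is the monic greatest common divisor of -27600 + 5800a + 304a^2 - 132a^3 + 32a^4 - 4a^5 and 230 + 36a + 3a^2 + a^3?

Apply the Euclidean algorithm:
  -4a^5 + 32a^4 - 132a^3 + 304a^2 + 5800a - 27600 = (-4a^2 + 44a - 120)(a^3 + 3a^2 + 36a + 230) + (0)
The last nonzero remainder a^3 + 3a^2 + 36a + 230 is already monic.

230 + 36a + 3a^2 + a^3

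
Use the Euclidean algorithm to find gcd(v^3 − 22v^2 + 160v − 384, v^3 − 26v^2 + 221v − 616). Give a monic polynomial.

v − 8

Apply the Euclidean algorithm:
  v^3 − 22v^2 + 160v − 384 = (v^3 − 26v^2 + 221v − 616) + (4v^2 − 61v + 232)
  v^3 − 26v^2 + 221v − 616 = ((1/4)v − 43/16)(4v^2 − 61v + 232) + (−(15/16)v + 15/2)
  4v^2 − 61v + 232 = (−(64/15)v + 464/15)(−(15/16)v + 15/2) + (0)
Last nonzero remainder: −(15/16)v + 15/2. Dividing through by −15/16 gives the monic gcd v − 8.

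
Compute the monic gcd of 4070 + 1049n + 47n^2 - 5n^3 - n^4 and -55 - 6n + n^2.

Apply the Euclidean algorithm:
  -n^4 - 5n^3 + 47n^2 + 1049n + 4070 = (-n^2 - 11n - 74)(n^2 - 6n - 55) + (0)
The last nonzero remainder n^2 - 6n - 55 is already monic.

-55 - 6n + n^2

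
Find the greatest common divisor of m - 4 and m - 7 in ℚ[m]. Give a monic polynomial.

1

By polynomial division,
  m - 4 = (m - 7) + (3)
  m - 7 = ((1/3)m - 7/3)(3) + (0)
The last nonzero remainder is the constant 3, so the polynomials are coprime and gcd = 1.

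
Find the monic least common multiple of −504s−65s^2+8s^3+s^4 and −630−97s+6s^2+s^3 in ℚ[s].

Apply the Euclidean algorithm:
  s^4+8s^3−65s^2−504s = (s+2)(s^3+6s^2−97s−630) + (20s^2+320s+1260)
  s^3+6s^2−97s−630 = ((1/20)s−1/2)(20s^2+320s+1260) + (0)
Last nonzero remainder: 20s^2+320s+1260. Dividing through by 20 gives the monic gcd s^2+16s+63.
Then lcm(f, g) = f·g / gcd(f, g); expanding and making the result monic gives the answer.

5040s+146s^2−145s^3−2s^4+s^5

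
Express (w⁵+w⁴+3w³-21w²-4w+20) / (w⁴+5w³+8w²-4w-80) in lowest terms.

(w²-1)/(w+4)

By polynomial division,
  w⁵+w⁴+3w³-21w²-4w+20 = (w-4)(w⁴+5w³+8w²-4w-80) + (15w³+15w²+60w-300)
  w⁴+5w³+8w²-4w-80 = ((1/15)w+4/15)(15w³+15w²+60w-300) + (0)
Last nonzero remainder: 15w³+15w²+60w-300. Dividing through by 15 gives the monic gcd w³+w²+4w-20.
Cancel w³+w²+4w-20 from numerator and denominator to get the reduced form.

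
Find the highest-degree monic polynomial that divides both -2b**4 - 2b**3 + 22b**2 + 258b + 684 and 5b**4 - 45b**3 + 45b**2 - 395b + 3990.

b**3 - 2b**2 - 5b - 114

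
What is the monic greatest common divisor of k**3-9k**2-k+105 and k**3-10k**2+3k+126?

Repeated division with remainder:
  k**3-9k**2-k+105 = (k**3-10k**2+3k+126) + (k**2-4k-21)
  k**3-10k**2+3k+126 = (k-6)(k**2-4k-21) + (0)
The last nonzero remainder k**2-4k-21 is already monic.

k**2-4k-21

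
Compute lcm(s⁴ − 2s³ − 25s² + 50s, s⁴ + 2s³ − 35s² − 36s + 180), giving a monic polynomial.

s⁶ + 7s⁵ − 25s⁴ − 211s³ + 900s

Apply the Euclidean algorithm:
  s⁴ − 2s³ − 25s² + 50s = (s⁴ + 2s³ − 35s² − 36s + 180) + (−4s³ + 10s² + 86s − 180)
  s⁴ + 2s³ − 35s² − 36s + 180 = (−(1/4)s − 9/8)(−4s³ + 10s² + 86s − 180) + (−(9/4)s² + (63/4)s − 45/2)
  −4s³ + 10s² + 86s − 180 = ((16/9)s + 8)(−(9/4)s² + (63/4)s − 45/2) + (0)
Last nonzero remainder: −(9/4)s² + (63/4)s − 45/2. Dividing through by −9/4 gives the monic gcd s² − 7s + 10.
Then lcm(f, g) = f·g / gcd(f, g); expanding and making the result monic gives the answer.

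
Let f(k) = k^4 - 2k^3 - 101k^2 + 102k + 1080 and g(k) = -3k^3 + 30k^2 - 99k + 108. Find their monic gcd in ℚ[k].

k - 4

Apply the Euclidean algorithm:
  k^4 - 2k^3 - 101k^2 + 102k + 1080 = (-(1/3)k - 8/3)(-3k^3 + 30k^2 - 99k + 108) + (-54k^2 - 126k + 1368)
  -3k^3 + 30k^2 - 99k + 108 = ((1/18)k - 37/54)(-54k^2 - 126k + 1368) + (-(784/3)k + 3136/3)
  -54k^2 - 126k + 1368 = ((81/392)k + 513/392)(-(784/3)k + 3136/3) + (0)
Last nonzero remainder: -(784/3)k + 3136/3. Dividing through by -784/3 gives the monic gcd k - 4.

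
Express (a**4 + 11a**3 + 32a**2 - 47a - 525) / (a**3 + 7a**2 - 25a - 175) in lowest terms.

Euclidean algorithm in ℚ[a]:
  a**4 + 11a**3 + 32a**2 - 47a - 525 = (a + 4)(a**3 + 7a**2 - 25a - 175) + (29a**2 + 228a + 175)
  a**3 + 7a**2 - 25a - 175 = ((1/29)a - 25/841)(29a**2 + 228a + 175) + (-(20400/841)a - 142800/841)
  29a**2 + 228a + 175 = (-(24389/20400)a - 841/816)(-(20400/841)a - 142800/841) + (0)
Last nonzero remainder: -(20400/841)a - 142800/841. Dividing through by -20400/841 gives the monic gcd a + 7.
Cancel a + 7 from numerator and denominator to get the reduced form.

(a**3 + 4a**2 + 4a - 75)/(a**2 - 25)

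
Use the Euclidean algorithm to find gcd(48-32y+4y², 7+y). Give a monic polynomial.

1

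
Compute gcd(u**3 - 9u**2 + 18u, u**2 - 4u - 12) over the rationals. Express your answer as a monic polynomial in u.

u - 6

Euclidean algorithm in ℚ[u]:
  u**3 - 9u**2 + 18u = (u - 5)(u**2 - 4u - 12) + (10u - 60)
  u**2 - 4u - 12 = ((1/10)u + 1/5)(10u - 60) + (0)
Last nonzero remainder: 10u - 60. Dividing through by 10 gives the monic gcd u - 6.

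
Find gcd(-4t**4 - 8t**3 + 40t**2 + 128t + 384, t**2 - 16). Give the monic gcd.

t**2 - 16

Euclidean algorithm in ℚ[t]:
  -4t**4 - 8t**3 + 40t**2 + 128t + 384 = (-4t**2 - 8t - 24)(t**2 - 16) + (0)
The last nonzero remainder t**2 - 16 is already monic.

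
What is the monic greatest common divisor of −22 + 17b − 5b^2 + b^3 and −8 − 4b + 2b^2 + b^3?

−2 + b

Apply the Euclidean algorithm:
  b^3 − 5b^2 + 17b − 22 = (b^3 + 2b^2 − 4b − 8) + (−7b^2 + 21b − 14)
  b^3 + 2b^2 − 4b − 8 = (−(1/7)b − 5/7)(−7b^2 + 21b − 14) + (9b − 18)
  −7b^2 + 21b − 14 = (−(7/9)b + 7/9)(9b − 18) + (0)
Last nonzero remainder: 9b − 18. Dividing through by 9 gives the monic gcd b − 2.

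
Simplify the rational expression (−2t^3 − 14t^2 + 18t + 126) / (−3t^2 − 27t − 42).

(2t^2 − 18)/(3t + 6)

Euclidean algorithm in ℚ[t]:
  −2t^3 − 14t^2 + 18t + 126 = ((2/3)t − 4/3)(−3t^2 − 27t − 42) + (10t + 70)
  −3t^2 − 27t − 42 = (−(3/10)t − 3/5)(10t + 70) + (0)
Last nonzero remainder: 10t + 70. Dividing through by 10 gives the monic gcd t + 7.
Cancel t + 7 from numerator and denominator to get the reduced form.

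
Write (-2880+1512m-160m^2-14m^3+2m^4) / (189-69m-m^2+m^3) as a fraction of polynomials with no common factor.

(960-184m-8m^2+2m^3)/(-63+2m+m^2)

By polynomial division,
  2m^4-14m^3-160m^2+1512m-2880 = (2m-12)(m^3-m^2-69m+189) + (-34m^2+306m-612)
  m^3-m^2-69m+189 = (-(1/34)m-4/17)(-34m^2+306m-612) + (-15m+45)
  -34m^2+306m-612 = ((34/15)m-68/5)(-15m+45) + (0)
Last nonzero remainder: -15m+45. Dividing through by -15 gives the monic gcd m-3.
Cancel m-3 from numerator and denominator to get the reduced form.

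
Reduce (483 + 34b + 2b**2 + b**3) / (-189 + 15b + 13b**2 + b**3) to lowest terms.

By polynomial division,
  b**3 + 2b**2 + 34b + 483 = (b**3 + 13b**2 + 15b - 189) + (-11b**2 + 19b + 672)
  b**3 + 13b**2 + 15b - 189 = (-(1/11)b - 162/121)(-11b**2 + 19b + 672) + ((12285/121)b + 85995/121)
  -11b**2 + 19b + 672 = (-(1331/12285)b + 3872/4095)((12285/121)b + 85995/121) + (0)
Last nonzero remainder: (12285/121)b + 85995/121. Dividing through by 12285/121 gives the monic gcd b + 7.
Cancel b + 7 from numerator and denominator to get the reduced form.

(69 - 5b + b**2)/(-27 + 6b + b**2)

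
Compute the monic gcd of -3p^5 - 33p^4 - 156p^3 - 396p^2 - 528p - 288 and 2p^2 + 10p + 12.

p^2 + 5p + 6

Apply the Euclidean algorithm:
  -3p^5 - 33p^4 - 156p^3 - 396p^2 - 528p - 288 = (-(3/2)p^3 - 9p^2 - 24p - 24)(2p^2 + 10p + 12) + (0)
Last nonzero remainder: 2p^2 + 10p + 12. Dividing through by 2 gives the monic gcd p^2 + 5p + 6.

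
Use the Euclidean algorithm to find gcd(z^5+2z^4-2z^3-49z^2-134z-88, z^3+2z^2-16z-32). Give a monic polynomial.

Apply the Euclidean algorithm:
  z^5+2z^4-2z^3-49z^2-134z-88 = (z^2+14)(z^3+2z^2-16z-32) + (-45z^2+90z+360)
  z^3+2z^2-16z-32 = (-(1/45)z-4/45)(-45z^2+90z+360) + (0)
Last nonzero remainder: -45z^2+90z+360. Dividing through by -45 gives the monic gcd z^2-2z-8.

z^2-2z-8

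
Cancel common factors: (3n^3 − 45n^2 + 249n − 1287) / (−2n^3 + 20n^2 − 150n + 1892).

(−3n^2 + 12n − 117)/(2n^2 + 2n + 172)

By polynomial division,
  3n^3 − 45n^2 + 249n − 1287 = (−3/2)(−2n^3 + 20n^2 − 150n + 1892) + (−15n^2 + 24n + 1551)
  −2n^3 + 20n^2 − 150n + 1892 = ((2/15)n − 28/25)(−15n^2 + 24n + 1551) + (−(8248/25)n + 90728/25)
  −15n^2 + 24n + 1551 = ((375/8248)n + 3525/8248)(−(8248/25)n + 90728/25) + (0)
Last nonzero remainder: −(8248/25)n + 90728/25. Dividing through by −8248/25 gives the monic gcd n − 11.
Cancel n − 11 from numerator and denominator to get the reduced form.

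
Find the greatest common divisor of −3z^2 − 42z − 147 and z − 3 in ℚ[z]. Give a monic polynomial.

1

Euclidean algorithm in ℚ[z]:
  −3z^2 − 42z − 147 = (−3z − 51)(z − 3) + (−300)
  z − 3 = (−(1/300)z + 1/100)(−300) + (0)
The last nonzero remainder is the constant −300, so the polynomials are coprime and gcd = 1.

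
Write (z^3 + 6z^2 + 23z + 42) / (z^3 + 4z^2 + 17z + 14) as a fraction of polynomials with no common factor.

(z + 3)/(z + 1)

Euclidean algorithm in ℚ[z]:
  z^3 + 6z^2 + 23z + 42 = (z^3 + 4z^2 + 17z + 14) + (2z^2 + 6z + 28)
  z^3 + 4z^2 + 17z + 14 = ((1/2)z + 1/2)(2z^2 + 6z + 28) + (0)
Last nonzero remainder: 2z^2 + 6z + 28. Dividing through by 2 gives the monic gcd z^2 + 3z + 14.
Cancel z^2 + 3z + 14 from numerator and denominator to get the reduced form.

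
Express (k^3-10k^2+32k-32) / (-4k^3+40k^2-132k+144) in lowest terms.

(-k^2+6k-8)/(4k^2-24k+36)

By polynomial division,
  k^3-10k^2+32k-32 = (-1/4)(-4k^3+40k^2-132k+144) + (-k+4)
  -4k^3+40k^2-132k+144 = (4k^2-24k+36)(-k+4) + (0)
Last nonzero remainder: -k+4. Dividing through by -1 gives the monic gcd k-4.
Cancel k-4 from numerator and denominator to get the reduced form.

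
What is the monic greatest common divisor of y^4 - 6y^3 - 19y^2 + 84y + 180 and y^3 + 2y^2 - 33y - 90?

y^2 - 3y - 18

Euclidean algorithm in ℚ[y]:
  y^4 - 6y^3 - 19y^2 + 84y + 180 = (y - 8)(y^3 + 2y^2 - 33y - 90) + (30y^2 - 90y - 540)
  y^3 + 2y^2 - 33y - 90 = ((1/30)y + 1/6)(30y^2 - 90y - 540) + (0)
Last nonzero remainder: 30y^2 - 90y - 540. Dividing through by 30 gives the monic gcd y^2 - 3y - 18.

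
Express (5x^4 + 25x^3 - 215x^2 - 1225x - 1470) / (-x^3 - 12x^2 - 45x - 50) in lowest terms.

(-5x^3 - 15x^2 + 245x + 735)/(x^2 + 10x + 25)

Repeated division with remainder:
  5x^4 + 25x^3 - 215x^2 - 1225x - 1470 = (-5x + 35)(-x^3 - 12x^2 - 45x - 50) + (-20x^2 + 100x + 280)
  -x^3 - 12x^2 - 45x - 50 = ((1/20)x + 17/20)(-20x^2 + 100x + 280) + (-144x - 288)
  -20x^2 + 100x + 280 = ((5/36)x - 35/36)(-144x - 288) + (0)
Last nonzero remainder: -144x - 288. Dividing through by -144 gives the monic gcd x + 2.
Cancel x + 2 from numerator and denominator to get the reduced form.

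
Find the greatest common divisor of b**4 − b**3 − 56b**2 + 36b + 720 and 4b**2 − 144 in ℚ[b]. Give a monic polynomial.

b**2 − 36

Euclidean algorithm in ℚ[b]:
  b**4 − b**3 − 56b**2 + 36b + 720 = ((1/4)b**2 − (1/4)b − 5)(4b**2 − 144) + (0)
Last nonzero remainder: 4b**2 − 144. Dividing through by 4 gives the monic gcd b**2 − 36.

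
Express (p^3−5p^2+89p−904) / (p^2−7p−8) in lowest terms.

(p^2+3p+113)/(p+1)

By polynomial division,
  p^3−5p^2+89p−904 = (p+2)(p^2−7p−8) + (111p−888)
  p^2−7p−8 = ((1/111)p+1/111)(111p−888) + (0)
Last nonzero remainder: 111p−888. Dividing through by 111 gives the monic gcd p−8.
Cancel p−8 from numerator and denominator to get the reduced form.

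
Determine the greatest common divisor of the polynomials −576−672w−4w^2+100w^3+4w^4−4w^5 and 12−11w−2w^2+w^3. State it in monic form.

−12−w+w^2

Apply the Euclidean algorithm:
  −4w^5+4w^4+100w^3−4w^2−672w−576 = (−4w^2−4w+48)(w^3−2w^2−11w+12) + (96w^2−96w−1152)
  w^3−2w^2−11w+12 = ((1/96)w−1/96)(96w^2−96w−1152) + (0)
Last nonzero remainder: 96w^2−96w−1152. Dividing through by 96 gives the monic gcd w^2−w−12.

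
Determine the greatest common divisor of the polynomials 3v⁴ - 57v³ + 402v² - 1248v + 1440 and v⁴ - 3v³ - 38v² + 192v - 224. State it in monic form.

Repeated division with remainder:
  3v⁴ - 57v³ + 402v² - 1248v + 1440 = (3)(v⁴ - 3v³ - 38v² + 192v - 224) + (-48v³ + 516v² - 1824v + 2112)
  v⁴ - 3v³ - 38v² + 192v - 224 = (-(1/48)v - 31/192)(-48v³ + 516v² - 1824v + 2112) + ((117/16)v² - (117/2)v + 117)
  -48v³ + 516v² - 1824v + 2112 = (-(256/39)v + 704/39)((117/16)v² - (117/2)v + 117) + (0)
Last nonzero remainder: (117/16)v² - (117/2)v + 117. Dividing through by 117/16 gives the monic gcd v² - 8v + 16.

v² - 8v + 16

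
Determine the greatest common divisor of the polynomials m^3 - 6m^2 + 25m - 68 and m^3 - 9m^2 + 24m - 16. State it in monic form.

m - 4

By polynomial division,
  m^3 - 6m^2 + 25m - 68 = (m^3 - 9m^2 + 24m - 16) + (3m^2 + m - 52)
  m^3 - 9m^2 + 24m - 16 = ((1/3)m - 28/9)(3m^2 + m - 52) + ((400/9)m - 1600/9)
  3m^2 + m - 52 = ((27/400)m + 117/400)((400/9)m - 1600/9) + (0)
Last nonzero remainder: (400/9)m - 1600/9. Dividing through by 400/9 gives the monic gcd m - 4.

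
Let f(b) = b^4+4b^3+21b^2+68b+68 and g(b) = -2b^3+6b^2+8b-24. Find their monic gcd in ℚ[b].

b+2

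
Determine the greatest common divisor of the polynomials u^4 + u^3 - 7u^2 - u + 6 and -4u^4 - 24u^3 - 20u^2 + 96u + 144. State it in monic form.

u^2 + u - 6

Repeated division with remainder:
  u^4 + u^3 - 7u^2 - u + 6 = (-1/4)(-4u^4 - 24u^3 - 20u^2 + 96u + 144) + (-5u^3 - 12u^2 + 23u + 42)
  -4u^4 - 24u^3 - 20u^2 + 96u + 144 = ((4/5)u + 72/25)(-5u^3 - 12u^2 + 23u + 42) + (-(96/25)u^2 - (96/25)u + 576/25)
  -5u^3 - 12u^2 + 23u + 42 = ((125/96)u + 175/96)(-(96/25)u^2 - (96/25)u + 576/25) + (0)
Last nonzero remainder: -(96/25)u^2 - (96/25)u + 576/25. Dividing through by -96/25 gives the monic gcd u^2 + u - 6.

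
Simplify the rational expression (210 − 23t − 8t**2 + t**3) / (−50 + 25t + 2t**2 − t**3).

(−42 + 13t − t**2)/(10 − 7t + t**2)

By polynomial division,
  t**3 − 8t**2 − 23t + 210 = (−1)(−t**3 + 2t**2 + 25t − 50) + (−6t**2 + 2t + 160)
  −t**3 + 2t**2 + 25t − 50 = ((1/6)t − 5/18)(−6t**2 + 2t + 160) + (−(10/9)t − 50/9)
  −6t**2 + 2t + 160 = ((27/5)t − 144/5)(−(10/9)t − 50/9) + (0)
Last nonzero remainder: −(10/9)t − 50/9. Dividing through by −10/9 gives the monic gcd t + 5.
Cancel t + 5 from numerator and denominator to get the reduced form.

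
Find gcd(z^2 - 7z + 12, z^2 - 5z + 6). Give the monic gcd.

Euclidean algorithm in ℚ[z]:
  z^2 - 7z + 12 = (z^2 - 5z + 6) + (-2z + 6)
  z^2 - 5z + 6 = (-(1/2)z + 1)(-2z + 6) + (0)
Last nonzero remainder: -2z + 6. Dividing through by -2 gives the monic gcd z - 3.

z - 3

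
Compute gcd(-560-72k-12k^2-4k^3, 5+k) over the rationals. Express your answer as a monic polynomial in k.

5+k

By polynomial division,
  -4k^3-12k^2-72k-560 = (-4k^2+8k-112)(k+5) + (0)
The last nonzero remainder k+5 is already monic.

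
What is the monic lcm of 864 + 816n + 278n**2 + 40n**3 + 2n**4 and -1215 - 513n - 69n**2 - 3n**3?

19440 + 24408n + 12399n**2 + 3254n**3 + 464n**4 + 34n**5 + n**6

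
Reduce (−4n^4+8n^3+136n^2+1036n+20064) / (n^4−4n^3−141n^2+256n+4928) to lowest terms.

(−4n^2−4n−228)/(n^2−n−56)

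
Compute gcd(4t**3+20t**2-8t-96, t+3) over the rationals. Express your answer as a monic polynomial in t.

t+3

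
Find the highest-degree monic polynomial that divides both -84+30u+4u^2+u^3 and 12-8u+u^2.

-2+u

Repeated division with remainder:
  u^3+4u^2+30u-84 = (u+12)(u^2-8u+12) + (114u-228)
  u^2-8u+12 = ((1/114)u-1/19)(114u-228) + (0)
Last nonzero remainder: 114u-228. Dividing through by 114 gives the monic gcd u-2.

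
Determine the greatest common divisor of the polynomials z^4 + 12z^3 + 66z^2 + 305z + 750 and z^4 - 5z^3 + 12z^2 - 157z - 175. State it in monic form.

z^2 + z + 25

Apply the Euclidean algorithm:
  z^4 + 12z^3 + 66z^2 + 305z + 750 = (z^4 - 5z^3 + 12z^2 - 157z - 175) + (17z^3 + 54z^2 + 462z + 925)
  z^4 - 5z^3 + 12z^2 - 157z - 175 = ((1/17)z - 139/289)(17z^3 + 54z^2 + 462z + 925) + ((3120/289)z^2 + (3120/289)z + 78000/289)
  17z^3 + 54z^2 + 462z + 925 = ((4913/3120)z + 10693/3120)((3120/289)z^2 + (3120/289)z + 78000/289) + (0)
Last nonzero remainder: (3120/289)z^2 + (3120/289)z + 78000/289. Dividing through by 3120/289 gives the monic gcd z^2 + z + 25.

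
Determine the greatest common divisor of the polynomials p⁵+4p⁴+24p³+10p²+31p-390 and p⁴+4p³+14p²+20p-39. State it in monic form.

Repeated division with remainder:
  p⁵+4p⁴+24p³+10p²+31p-390 = (p)(p⁴+4p³+14p²+20p-39) + (10p³-10p²+70p-390)
  p⁴+4p³+14p²+20p-39 = ((1/10)p+1/2)(10p³-10p²+70p-390) + (12p²+24p+156)
  10p³-10p²+70p-390 = ((5/6)p-5/2)(12p²+24p+156) + (0)
Last nonzero remainder: 12p²+24p+156. Dividing through by 12 gives the monic gcd p²+2p+13.

p²+2p+13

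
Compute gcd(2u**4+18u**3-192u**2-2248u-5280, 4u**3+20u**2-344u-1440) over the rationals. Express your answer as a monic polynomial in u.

u**2+14u+40

Apply the Euclidean algorithm:
  2u**4+18u**3-192u**2-2248u-5280 = ((1/2)u+2)(4u**3+20u**2-344u-1440) + (-60u**2-840u-2400)
  4u**3+20u**2-344u-1440 = (-(1/15)u+3/5)(-60u**2-840u-2400) + (0)
Last nonzero remainder: -60u**2-840u-2400. Dividing through by -60 gives the monic gcd u**2+14u+40.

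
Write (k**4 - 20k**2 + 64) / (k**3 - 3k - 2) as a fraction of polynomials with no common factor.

Euclidean algorithm in ℚ[k]:
  k**4 - 20k**2 + 64 = (k)(k**3 - 3k - 2) + (-17k**2 + 2k + 64)
  k**3 - 3k - 2 = (-(1/17)k - 2/289)(-17k**2 + 2k + 64) + ((225/289)k - 450/289)
  -17k**2 + 2k + 64 = (-(4913/225)k - 9248/225)((225/289)k - 450/289) + (0)
Last nonzero remainder: (225/289)k - 450/289. Dividing through by 225/289 gives the monic gcd k - 2.
Cancel k - 2 from numerator and denominator to get the reduced form.

(k**3 + 2k**2 - 16k - 32)/(k**2 + 2k + 1)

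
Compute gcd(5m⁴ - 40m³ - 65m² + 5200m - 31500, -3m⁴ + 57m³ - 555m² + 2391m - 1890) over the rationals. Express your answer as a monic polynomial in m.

m³ - 18m² + 167m - 630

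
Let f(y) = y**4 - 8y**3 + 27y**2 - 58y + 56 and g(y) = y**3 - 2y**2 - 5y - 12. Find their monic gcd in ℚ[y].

By polynomial division,
  y**4 - 8y**3 + 27y**2 - 58y + 56 = (y - 6)(y**3 - 2y**2 - 5y - 12) + (20y**2 - 76y - 16)
  y**3 - 2y**2 - 5y - 12 = ((1/20)y + 9/100)(20y**2 - 76y - 16) + ((66/25)y - 264/25)
  20y**2 - 76y - 16 = ((250/33)y + 50/33)((66/25)y - 264/25) + (0)
Last nonzero remainder: (66/25)y - 264/25. Dividing through by 66/25 gives the monic gcd y - 4.

y - 4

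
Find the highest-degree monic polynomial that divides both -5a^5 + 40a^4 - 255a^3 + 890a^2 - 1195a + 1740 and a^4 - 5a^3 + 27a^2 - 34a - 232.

a^3 - 7a^2 + 41a - 116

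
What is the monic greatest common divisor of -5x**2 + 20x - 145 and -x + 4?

Euclidean algorithm in ℚ[x]:
  -5x**2 + 20x - 145 = (5x)(-x + 4) + (-145)
  -x + 4 = ((1/145)x - 4/145)(-145) + (0)
The last nonzero remainder is the constant -145, so the polynomials are coprime and gcd = 1.

1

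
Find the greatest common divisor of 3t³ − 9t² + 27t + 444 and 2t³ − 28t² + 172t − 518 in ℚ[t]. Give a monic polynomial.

By polynomial division,
  3t³ − 9t² + 27t + 444 = (3/2)(2t³ − 28t² + 172t − 518) + (33t² − 231t + 1221)
  2t³ − 28t² + 172t − 518 = ((2/33)t − 14/33)(33t² − 231t + 1221) + (0)
Last nonzero remainder: 33t² − 231t + 1221. Dividing through by 33 gives the monic gcd t² − 7t + 37.

t² − 7t + 37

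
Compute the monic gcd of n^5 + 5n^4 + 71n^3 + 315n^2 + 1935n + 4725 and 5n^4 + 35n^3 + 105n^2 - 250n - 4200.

n^2 + 5n + 35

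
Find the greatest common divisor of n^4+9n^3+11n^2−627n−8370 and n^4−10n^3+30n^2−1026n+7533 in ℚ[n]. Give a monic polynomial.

Euclidean algorithm in ℚ[n]:
  n^4+9n^3+11n^2−627n−8370 = (n^4−10n^3+30n^2−1026n+7533) + (19n^3−19n^2+399n−15903)
  n^4−10n^3+30n^2−1026n+7533 = ((1/19)n−9/19)(19n^3−19n^2+399n−15903) + (0)
Last nonzero remainder: 19n^3−19n^2+399n−15903. Dividing through by 19 gives the monic gcd n^3−n^2+21n−837.

n^3−n^2+21n−837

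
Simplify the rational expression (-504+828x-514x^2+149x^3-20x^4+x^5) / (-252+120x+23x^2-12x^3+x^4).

(6-5x+x^2)/(3+x)

By polynomial division,
  x^5-20x^4+149x^3-514x^2+828x-504 = (x-8)(x^4-12x^3+23x^2+120x-252) + (30x^3-450x^2+2040x-2520)
  x^4-12x^3+23x^2+120x-252 = ((1/30)x+1/10)(30x^3-450x^2+2040x-2520) + (0)
Last nonzero remainder: 30x^3-450x^2+2040x-2520. Dividing through by 30 gives the monic gcd x^3-15x^2+68x-84.
Cancel x^3-15x^2+68x-84 from numerator and denominator to get the reduced form.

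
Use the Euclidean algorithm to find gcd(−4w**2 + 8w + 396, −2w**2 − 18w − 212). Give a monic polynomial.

1

Repeated division with remainder:
  −4w**2 + 8w + 396 = (2)(−2w**2 − 18w − 212) + (44w + 820)
  −2w**2 − 18w − 212 = (−(1/22)w + 53/121)(44w + 820) + (−69112/121)
  44w + 820 = (−(1331/17278)w − 24805/17278)(−69112/121) + (0)
The last nonzero remainder is the constant −69112/121, so the polynomials are coprime and gcd = 1.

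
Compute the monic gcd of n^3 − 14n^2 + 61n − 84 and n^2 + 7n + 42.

By polynomial division,
  n^3 − 14n^2 + 61n − 84 = (n − 21)(n^2 + 7n + 42) + (166n + 798)
  n^2 + 7n + 42 = ((1/166)n + 91/6889)(166n + 798) + (216720/6889)
  166n + 798 = ((571787/108360)n + 130891/5160)(216720/6889) + (0)
The last nonzero remainder is the constant 216720/6889, so the polynomials are coprime and gcd = 1.

1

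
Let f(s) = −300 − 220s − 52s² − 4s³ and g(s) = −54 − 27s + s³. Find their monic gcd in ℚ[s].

3 + s

Apply the Euclidean algorithm:
  −4s³ − 52s² − 220s − 300 = (−4)(s³ − 27s − 54) + (−52s² − 328s − 516)
  s³ − 27s − 54 = (−(1/52)s + 41/338)(−52s² − 328s − 516) + ((484/169)s + 1452/169)
  −52s² − 328s − 516 = (−(2197/121)s − 7267/121)((484/169)s + 1452/169) + (0)
Last nonzero remainder: (484/169)s + 1452/169. Dividing through by 484/169 gives the monic gcd s + 3.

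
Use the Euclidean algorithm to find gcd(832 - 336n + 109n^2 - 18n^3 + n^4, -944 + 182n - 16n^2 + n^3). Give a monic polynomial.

-8 + n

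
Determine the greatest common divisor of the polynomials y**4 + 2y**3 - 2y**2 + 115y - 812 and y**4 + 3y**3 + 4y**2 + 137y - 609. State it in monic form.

y**3 + 6y**2 + 22y + 203

By polynomial division,
  y**4 + 2y**3 - 2y**2 + 115y - 812 = (y**4 + 3y**3 + 4y**2 + 137y - 609) + (-y**3 - 6y**2 - 22y - 203)
  y**4 + 3y**3 + 4y**2 + 137y - 609 = (-y + 3)(-y**3 - 6y**2 - 22y - 203) + (0)
Last nonzero remainder: -y**3 - 6y**2 - 22y - 203. Dividing through by -1 gives the monic gcd y**3 + 6y**2 + 22y + 203.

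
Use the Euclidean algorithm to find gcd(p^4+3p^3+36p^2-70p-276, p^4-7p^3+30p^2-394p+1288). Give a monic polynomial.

p^2+4p+46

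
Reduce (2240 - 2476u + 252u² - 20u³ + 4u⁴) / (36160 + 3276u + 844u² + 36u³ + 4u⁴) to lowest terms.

Repeated division with remainder:
  4u⁴ - 20u³ + 252u² - 2476u + 2240 = (4u⁴ + 36u³ + 844u² + 3276u + 36160) + (-56u³ - 592u² - 5752u - 33920)
  4u⁴ + 36u³ + 844u² + 3276u + 36160 = (-(1/14)u + 11/98)(-56u³ - 592u² - 5752u - 33920) + ((24480/49)u² + (73440/49)u + 1958400/49)
  -56u³ - 592u² - 5752u - 33920 = (-(343/3060)u - 2597/3060)((24480/49)u² + (73440/49)u + 1958400/49) + (0)
Last nonzero remainder: (24480/49)u² + (73440/49)u + 1958400/49. Dividing through by 24480/49 gives the monic gcd u² + 3u + 80.
Cancel u² + 3u + 80 from numerator and denominator to get the reduced form.

(7 - 8u + u²)/(113 + 6u + u²)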